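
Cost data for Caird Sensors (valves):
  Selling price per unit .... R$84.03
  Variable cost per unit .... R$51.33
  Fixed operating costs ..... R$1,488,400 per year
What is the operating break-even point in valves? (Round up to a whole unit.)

Unit CM = price − variable cost = R$84.03 − R$51.33 = R$32.70.
Break-even Q = R$1,488,400 / R$32.70 = 45,516.82 → 45,517 valves.

45,517 valves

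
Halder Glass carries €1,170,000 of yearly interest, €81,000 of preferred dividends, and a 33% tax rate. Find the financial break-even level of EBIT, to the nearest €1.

Grossing the preferred dividend up to pre-tax terms: €81,000 / (1 − 0.33) = €120,895.52.
EPS = 0 when EBIT covers interest plus the pre-tax preferred burden: €1,170,000 + €120,895.52 = €1,290,895.52.

€1,290,896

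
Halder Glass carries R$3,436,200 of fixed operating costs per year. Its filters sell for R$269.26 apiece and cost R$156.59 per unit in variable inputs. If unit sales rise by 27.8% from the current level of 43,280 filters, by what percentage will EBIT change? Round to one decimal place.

+94.1%

Total contribution margin = 43,280 × R$112.67 = R$4,876,357.60.
Subtracting fixed costs: EBIT = R$4,876,357.60 − R$3,436,200 = R$1,440,157.60.
So DOL = total CM / EBIT = R$4,876,357.60 / R$1,440,157.60 = 3.3860.
So EBIT moves 3.3860 × (+27.8%) = +94.1%.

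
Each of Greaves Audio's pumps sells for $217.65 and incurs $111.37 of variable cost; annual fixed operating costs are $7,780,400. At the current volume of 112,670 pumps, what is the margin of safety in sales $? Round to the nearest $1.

Contribution margin per unit = $217.65 − $111.37 = $106.28. Break-even units = $7,780,400 ÷ $106.28 = 73,206.62; break-even revenue = 73,206.62 × $217.65 = $15,933,421.72.
Current sales = 112,670 × $217.65 = $24,522,625.50.
Margin of safety = $24,522,625.50 − $15,933,421.72 = $8,589,204.

$8,589,204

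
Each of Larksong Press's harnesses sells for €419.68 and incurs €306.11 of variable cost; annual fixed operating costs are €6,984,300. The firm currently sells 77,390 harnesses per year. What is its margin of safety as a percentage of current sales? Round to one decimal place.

20.5%

Each unit contributes €419.68 − €306.11 = €113.57. Break-even units = €6,984,300 ÷ €113.57 = 61,497.75; break-even revenue = 61,497.75 × €419.68 = €25,809,377.69.
Current sales = 77,390 × €419.68 = €32,479,035.20.
Margin of safety = (€32,479,035.20 − €25,809,377.69) ÷ €32,479,035.20 = 20.5%.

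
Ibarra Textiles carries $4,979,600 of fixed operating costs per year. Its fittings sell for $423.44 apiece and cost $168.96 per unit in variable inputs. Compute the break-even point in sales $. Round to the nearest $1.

CM per unit = $423.44 − $168.96 = $254.48; CM ratio = $254.48 / $423.44 = 0.6010.
Break-even revenue = fixed costs × price ÷ CM = $4,979,600 × $423.44 ÷ $254.48 = $8,285,766.

$8,285,766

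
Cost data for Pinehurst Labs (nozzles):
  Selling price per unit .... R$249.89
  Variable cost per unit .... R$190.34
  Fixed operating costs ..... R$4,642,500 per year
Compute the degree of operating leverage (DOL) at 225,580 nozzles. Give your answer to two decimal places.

At 225,580 units, contribution = 225,580 × R$59.55 = R$13,433,289.00.
Subtracting fixed costs: EBIT = R$13,433,289.00 − R$4,642,500 = R$8,790,789.00.
DOL = contribution ÷ EBIT = R$13,433,289.00 ÷ R$8,790,789.00 = 1.5281.

1.53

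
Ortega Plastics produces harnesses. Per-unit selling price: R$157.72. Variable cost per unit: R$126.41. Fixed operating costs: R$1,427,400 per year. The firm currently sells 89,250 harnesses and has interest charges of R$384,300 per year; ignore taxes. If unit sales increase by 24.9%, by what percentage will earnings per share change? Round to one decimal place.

+70.8%

Total contribution margin = 89,250 × R$31.31 = R$2,794,417.50.
Subtracting fixed costs: EBIT = R$2,794,417.50 − R$1,427,400 = R$1,367,017.50.
After interest of R$384,300.00, pre-tax earnings = R$982,717.50.
DCL = total CM / (EBIT − I) = R$2,794,417.50 / R$982,717.50 = 2.8436.
%ΔEPS = DCL × %ΔSales = 2.8436 × +24.9% = +70.8%.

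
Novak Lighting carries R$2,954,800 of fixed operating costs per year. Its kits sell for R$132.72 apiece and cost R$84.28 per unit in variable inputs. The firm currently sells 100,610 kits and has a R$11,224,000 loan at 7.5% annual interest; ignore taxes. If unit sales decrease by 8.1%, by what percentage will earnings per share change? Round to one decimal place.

Total contribution margin = 100,610 × R$48.44 = R$4,873,548.40.
EBIT = R$4,873,548.40 − R$2,954,800 = R$1,918,748.40.
Interest = R$841,800.00, so EBIT − I = R$1,076,948.40.
DCL = total CM / (EBIT − I) = R$4,873,548.40 / R$1,076,948.40 = 4.5253.
%ΔEPS = DCL × %ΔSales = 4.5253 × -8.1% = -36.7%.

-36.7%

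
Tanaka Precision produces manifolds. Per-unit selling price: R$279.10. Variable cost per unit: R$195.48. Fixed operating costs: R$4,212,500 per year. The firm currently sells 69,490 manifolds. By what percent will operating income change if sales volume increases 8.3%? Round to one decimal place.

Total contribution margin = 69,490 × R$83.62 = R$5,810,753.80.
EBIT = R$5,810,753.80 − R$4,212,500 = R$1,598,253.80.
Degree of operating leverage = R$5,810,753.80 / R$1,598,253.80 = 3.6357.
So EBIT moves 3.6357 × (+8.3%) = +30.2%.

+30.2%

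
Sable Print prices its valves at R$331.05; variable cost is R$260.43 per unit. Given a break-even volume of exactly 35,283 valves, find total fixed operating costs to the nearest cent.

R$2,491,685.46

Unit CM = price − variable cost = R$331.05 − R$260.43 = R$70.62.
Since BE = FC / CM, FC = 35,283 × R$70.62 = R$2,491,685.46.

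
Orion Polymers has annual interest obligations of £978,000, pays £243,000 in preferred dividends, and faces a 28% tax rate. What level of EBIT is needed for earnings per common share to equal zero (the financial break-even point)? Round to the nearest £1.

£1,315,500

Grossing the preferred dividend up to pre-tax terms: £243,000 / (1 − 0.28) = £337,500.00.
Financial break-even EBIT = interest + D_p ÷ (1 − t) = £978,000 + £337,500.00 = £1,315,500.00.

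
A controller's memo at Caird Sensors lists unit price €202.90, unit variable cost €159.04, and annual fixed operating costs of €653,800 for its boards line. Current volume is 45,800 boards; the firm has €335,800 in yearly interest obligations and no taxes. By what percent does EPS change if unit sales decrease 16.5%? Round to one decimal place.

Total contribution margin = 45,800 × €43.86 = €2,008,788.00.
Subtracting fixed costs: EBIT = €2,008,788.00 − €653,800 = €1,354,988.00.
After interest of €335,800.00, pre-tax earnings = €1,019,188.00.
DCL = total CM / (EBIT − I) = €2,008,788.00 / €1,019,188.00 = 1.9710.
%ΔEPS = DCL × %ΔSales = 1.9710 × -16.5% = -32.5%.

-32.5%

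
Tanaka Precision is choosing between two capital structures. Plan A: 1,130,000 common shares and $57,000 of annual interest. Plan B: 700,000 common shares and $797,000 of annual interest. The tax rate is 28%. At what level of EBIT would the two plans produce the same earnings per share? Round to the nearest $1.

Set EPS_A = EPS_B: (EBIT − $57,000)(1 − 0.28) ÷ 1,130,000 = (EBIT − $797,000)(1 − 0.28) ÷ 700,000.
Cancelling (1 − t) and cross-multiplying: 700,000·(EBIT − 57,000) = 1,130,000·(EBIT − 797,000).
Solving, EBIT = (797,000·1,130,000 − 57,000·700,000) / (1,130,000 − 700,000) = 860,710,000,000 / 430,000 = 2,001,651.16.

$2,001,651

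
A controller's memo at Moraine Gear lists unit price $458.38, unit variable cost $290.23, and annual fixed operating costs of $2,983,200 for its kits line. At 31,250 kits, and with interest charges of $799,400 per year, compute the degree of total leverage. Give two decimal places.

Total contribution margin = 31,250 × $168.15 = $5,254,687.50.
EBIT = $5,254,687.50 − $2,983,200 = $2,271,487.50. Interest = $799,400.00, so EBIT − I = $1,472,087.50.
DCL = contribution ÷ (EBIT − I) = $5,254,687.50 ÷ $1,472,087.50 = 3.5695.

3.57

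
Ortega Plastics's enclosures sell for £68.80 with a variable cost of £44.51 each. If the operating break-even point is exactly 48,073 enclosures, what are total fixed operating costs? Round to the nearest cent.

£1,167,693.17

Each unit contributes £68.80 − £44.51 = £24.29.
Since BE = FC / CM, FC = 48,073 × £24.29 = £1,167,693.17.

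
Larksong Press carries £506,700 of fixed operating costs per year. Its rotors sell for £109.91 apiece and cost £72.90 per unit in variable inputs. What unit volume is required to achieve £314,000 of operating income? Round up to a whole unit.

22,176 rotors

Unit CM = price − variable cost = £109.91 − £72.90 = £37.01.
Units = (FC + target) / CM = (£506,700 + £314,000) / £37.01 = 22,175.09, so 22,176 rotors.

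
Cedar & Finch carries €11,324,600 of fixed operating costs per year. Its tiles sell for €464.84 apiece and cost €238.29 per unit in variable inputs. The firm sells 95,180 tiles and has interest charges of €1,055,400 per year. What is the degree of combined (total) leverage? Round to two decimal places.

2.35

At 95,180 units, contribution = 95,180 × €226.55 = €21,563,029.00.
EBIT = €21,563,029.00 − €11,324,600 = €10,238,429.00. Interest = €1,055,400.00, so EBIT − I = €9,183,029.00.
Degree of total leverage = total CM / (EBIT − interest) = €21,563,029.00 / €9,183,029.00 = 2.3481.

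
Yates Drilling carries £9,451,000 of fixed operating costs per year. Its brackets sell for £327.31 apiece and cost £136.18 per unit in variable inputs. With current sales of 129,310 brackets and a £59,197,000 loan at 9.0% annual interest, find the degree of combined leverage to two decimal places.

2.49

Contribution at this volume is 129,310 × £191.13 = £24,715,020.30.
Subtracting fixed costs: EBIT = £24,715,020.30 − £9,451,000 = £15,264,020.30. Interest = £5,327,730.00, so EBIT − I = £9,936,290.30.
DCL = contribution ÷ (EBIT − I) = £24,715,020.30 ÷ £9,936,290.30 = 2.4873.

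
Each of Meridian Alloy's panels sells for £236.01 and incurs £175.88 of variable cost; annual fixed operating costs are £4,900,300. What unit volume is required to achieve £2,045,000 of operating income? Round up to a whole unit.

115,505 panels

Contribution margin per unit = £236.01 − £175.88 = £60.13.
Units = (FC + target) / CM = (£4,900,300 + £2,045,000) / £60.13 = 115,504.74, so 115,505 panels.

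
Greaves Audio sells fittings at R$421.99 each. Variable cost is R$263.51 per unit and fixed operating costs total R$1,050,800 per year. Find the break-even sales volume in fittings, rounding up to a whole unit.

6,631 fittings

Each unit contributes R$421.99 − R$263.51 = R$158.48.
Units to break even: R$1,050,800 ÷ R$158.48 = 6,630.49, rounded up to 6,631.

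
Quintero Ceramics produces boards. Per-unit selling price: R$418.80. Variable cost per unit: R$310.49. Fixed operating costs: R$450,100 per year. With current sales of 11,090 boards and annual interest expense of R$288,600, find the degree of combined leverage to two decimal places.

2.60

At 11,090 units, contribution = 11,090 × R$108.31 = R$1,201,157.90.
Operating income = contribution − fixed costs = R$1,201,157.90 − R$450,100 = R$751,057.90. Interest = R$288,600.00, so EBIT − I = R$462,457.90.
DCL = contribution ÷ (EBIT − I) = R$1,201,157.90 ÷ R$462,457.90 = 2.5973.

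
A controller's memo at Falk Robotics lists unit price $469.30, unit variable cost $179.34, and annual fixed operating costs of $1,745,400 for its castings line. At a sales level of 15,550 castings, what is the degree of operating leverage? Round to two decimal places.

1.63

Total contribution margin = 15,550 × $289.96 = $4,508,878.00.
Subtracting fixed costs: EBIT = $4,508,878.00 − $1,745,400 = $2,763,478.00.
DOL = contribution ÷ EBIT = $4,508,878.00 ÷ $2,763,478.00 = 1.6316.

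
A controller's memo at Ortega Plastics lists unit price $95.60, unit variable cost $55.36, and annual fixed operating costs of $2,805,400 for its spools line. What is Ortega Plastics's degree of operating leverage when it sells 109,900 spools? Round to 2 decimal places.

2.73

At 109,900 units, contribution = 109,900 × $40.24 = $4,422,376.00.
Operating income = contribution − fixed costs = $4,422,376.00 − $2,805,400 = $1,616,976.00.
So DOL = total CM / EBIT = $4,422,376.00 / $1,616,976.00 = 2.7350.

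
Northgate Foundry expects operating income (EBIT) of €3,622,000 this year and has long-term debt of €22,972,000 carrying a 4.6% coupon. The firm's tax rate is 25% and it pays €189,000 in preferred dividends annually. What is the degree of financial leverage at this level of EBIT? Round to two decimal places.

1.57

Annual interest charges come to €1,056,712.00.
Pre-tax preferred-dividend burden = €189,000 ÷ (1 − 0.25) = €252,000.00.
DFL = EBIT ÷ [EBIT − I − D_p/(1−t)] = €3,622,000 ÷ [€3,622,000 − €1,056,712.00 − €252,000.00] = €3,622,000 ÷ €2,313,288.00 = 1.5657.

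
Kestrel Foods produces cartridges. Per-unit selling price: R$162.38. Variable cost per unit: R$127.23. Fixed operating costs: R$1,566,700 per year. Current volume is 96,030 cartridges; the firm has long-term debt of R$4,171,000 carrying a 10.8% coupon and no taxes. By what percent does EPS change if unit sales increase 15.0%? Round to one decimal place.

Contribution at this volume is 96,030 × R$35.15 = R$3,375,454.50.
EBIT = R$3,375,454.50 − R$1,566,700 = R$1,808,754.50.
After interest of R$450,468.00, pre-tax earnings = R$1,358,286.50.
DCL = total CM / (EBIT − I) = R$3,375,454.50 / R$1,358,286.50 = 2.4851.
EPS therefore changes by 2.4851 × (+15.0%) = +37.3%.

+37.3%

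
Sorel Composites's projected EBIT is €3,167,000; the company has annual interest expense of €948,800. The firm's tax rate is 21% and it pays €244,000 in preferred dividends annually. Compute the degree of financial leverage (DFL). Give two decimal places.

1.66

Annual interest charges come to €948,800.00.
Preferred dividends grossed up pre-tax: €244,000 / (1 − 0.21) = €308,860.76.
DFL = EBIT ÷ [EBIT − I − D_p/(1−t)] = €3,167,000 ÷ [€3,167,000 − €948,800.00 − €308,860.76] = €3,167,000 ÷ €1,909,339.24 = 1.6587.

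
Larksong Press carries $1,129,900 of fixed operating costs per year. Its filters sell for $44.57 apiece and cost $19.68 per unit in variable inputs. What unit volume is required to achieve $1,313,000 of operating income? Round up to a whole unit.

98,148 filters

Unit CM = price − variable cost = $44.57 − $19.68 = $24.89.
Required volume = (fixed costs + target profit) ÷ CM = ($1,129,900 + $1,313,000) ÷ $24.89 = 98,147.85, so 98,148 filters.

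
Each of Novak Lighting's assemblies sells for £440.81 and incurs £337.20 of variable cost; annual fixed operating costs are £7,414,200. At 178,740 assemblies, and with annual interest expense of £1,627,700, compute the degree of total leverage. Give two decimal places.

Total contribution margin = 178,740 × £103.61 = £18,519,251.40.
EBIT = £18,519,251.40 − £7,414,200 = £11,105,051.40. Interest = £1,627,700.00, so EBIT − I = £9,477,351.40.
Degree of total leverage = total CM / (EBIT − interest) = £18,519,251.40 / £9,477,351.40 = 1.9541.

1.95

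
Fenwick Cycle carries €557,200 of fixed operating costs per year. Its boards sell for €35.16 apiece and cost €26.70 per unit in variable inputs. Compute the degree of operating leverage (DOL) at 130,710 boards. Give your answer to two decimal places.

At 130,710 units, contribution = 130,710 × €8.46 = €1,105,806.60.
Operating income = contribution − fixed costs = €1,105,806.60 − €557,200 = €548,606.60.
DOL = contribution ÷ EBIT = €1,105,806.60 ÷ €548,606.60 = 2.0157.

2.02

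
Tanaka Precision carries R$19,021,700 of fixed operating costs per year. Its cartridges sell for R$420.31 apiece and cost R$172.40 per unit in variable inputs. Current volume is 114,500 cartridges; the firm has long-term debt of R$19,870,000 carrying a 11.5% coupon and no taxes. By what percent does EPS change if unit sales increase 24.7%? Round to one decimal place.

+99.0%

At 114,500 units, contribution = 114,500 × R$247.91 = R$28,385,695.00.
Operating income = contribution − fixed costs = R$28,385,695.00 − R$19,021,700 = R$9,363,995.00.
After interest of R$2,285,050.00, pre-tax earnings = R$7,078,945.00.
DCL = total CM / (EBIT − I) = R$28,385,695.00 / R$7,078,945.00 = 4.0099.
%ΔEPS = DCL × %ΔSales = 4.0099 × +24.7% = +99.0%.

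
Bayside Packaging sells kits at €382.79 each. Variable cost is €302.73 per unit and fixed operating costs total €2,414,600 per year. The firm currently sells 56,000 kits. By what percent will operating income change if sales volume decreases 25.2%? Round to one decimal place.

Total contribution margin = 56,000 × €80.06 = €4,483,360.00.
Subtracting fixed costs: EBIT = €4,483,360.00 − €2,414,600 = €2,068,760.00.
DOL = contribution ÷ EBIT = €4,483,360.00 ÷ €2,068,760.00 = 2.1672.
Operating income changes by 2.1672 × -25.2% = -54.6%.

-54.6%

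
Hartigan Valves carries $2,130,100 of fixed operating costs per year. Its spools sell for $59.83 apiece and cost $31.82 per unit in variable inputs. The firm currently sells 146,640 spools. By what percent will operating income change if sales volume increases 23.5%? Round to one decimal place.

Total contribution margin = 146,640 × $28.01 = $4,107,386.40.
EBIT = $4,107,386.40 − $2,130,100 = $1,977,286.40.
DOL = contribution ÷ EBIT = $4,107,386.40 ÷ $1,977,286.40 = 2.0773.
So EBIT moves 2.0773 × (+23.5%) = +48.8%.

+48.8%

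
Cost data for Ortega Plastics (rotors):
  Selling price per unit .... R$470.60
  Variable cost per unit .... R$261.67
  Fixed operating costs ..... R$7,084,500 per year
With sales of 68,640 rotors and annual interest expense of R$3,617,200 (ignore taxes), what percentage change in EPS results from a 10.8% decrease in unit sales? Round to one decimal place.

-42.6%

Contribution at this volume is 68,640 × R$208.93 = R$14,340,955.20.
Operating income = contribution − fixed costs = R$14,340,955.20 − R$7,084,500 = R$7,256,455.20.
Interest = R$3,617,200.00, so EBIT − I = R$3,639,255.20.
DCL = total CM / (EBIT − I) = R$14,340,955.20 / R$3,639,255.20 = 3.9406.
EPS therefore changes by 3.9406 × (-10.8%) = -42.6%.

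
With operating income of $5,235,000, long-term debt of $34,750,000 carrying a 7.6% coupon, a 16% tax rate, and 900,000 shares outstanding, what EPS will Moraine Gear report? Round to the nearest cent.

Interest = $2,641,000.00, so EBT = $5,235,000 − $2,641,000.00 = $2,594,000.00.
Net income = $2,594,000.00 × (1 − 0.16) = $2,178,960.00.
EPS = $2,178,960.00 ÷ 900,000 = $2.42.

$2.42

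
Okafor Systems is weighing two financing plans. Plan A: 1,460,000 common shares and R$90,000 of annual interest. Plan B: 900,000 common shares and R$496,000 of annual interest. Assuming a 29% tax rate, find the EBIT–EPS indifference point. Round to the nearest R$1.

R$1,148,500

Set EPS_A = EPS_B: (EBIT − R$90,000)(1 − 0.29) ÷ 1,460,000 = (EBIT − R$496,000)(1 − 0.29) ÷ 900,000.
The (1 − t) factor cancels: (EBIT − 90,000) × 900,000 = (EBIT − 496,000) × 1,460,000.
EBIT × (1,460,000 − 900,000) = 496,000 × 1,460,000 − 90,000 × 900,000 = 643,160,000,000, so EBIT = 643,160,000,000 ÷ 560,000 = 1,148,500.00.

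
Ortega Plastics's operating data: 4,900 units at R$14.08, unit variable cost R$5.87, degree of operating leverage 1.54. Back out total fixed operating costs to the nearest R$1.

R$14,106

Total contribution margin = 4,900 × R$8.21 = R$40,229.00.
DOL = contribution / EBIT, so EBIT = R$40,229.00 / 1.54 = R$26,122.73.
And FC = contribution − EBIT = R$40,229.00 − R$26,122.73 = R$14,106.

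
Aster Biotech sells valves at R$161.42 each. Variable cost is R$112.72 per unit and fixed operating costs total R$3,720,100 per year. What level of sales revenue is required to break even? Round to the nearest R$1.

R$12,330,566

CM per unit = R$161.42 − R$112.72 = R$48.70; CM ratio = R$48.70 / R$161.42 = 0.3017.
Break-even revenue = fixed costs × price ÷ CM = R$3,720,100 × R$161.42 ÷ R$48.70 = R$12,330,566.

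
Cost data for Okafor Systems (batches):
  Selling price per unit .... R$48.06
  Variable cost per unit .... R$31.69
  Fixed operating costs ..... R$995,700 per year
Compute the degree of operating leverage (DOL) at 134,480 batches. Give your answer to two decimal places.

1.83

Total contribution margin = 134,480 × R$16.37 = R$2,201,437.60.
Subtracting fixed costs: EBIT = R$2,201,437.60 − R$995,700 = R$1,205,737.60.
So DOL = total CM / EBIT = R$2,201,437.60 / R$1,205,737.60 = 1.8258.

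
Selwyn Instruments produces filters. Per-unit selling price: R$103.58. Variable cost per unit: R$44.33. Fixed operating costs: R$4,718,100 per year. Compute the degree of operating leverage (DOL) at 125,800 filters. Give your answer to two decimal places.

Contribution at this volume is 125,800 × R$59.25 = R$7,453,650.00.
Subtracting fixed costs: EBIT = R$7,453,650.00 − R$4,718,100 = R$2,735,550.00.
DOL = contribution ÷ EBIT = R$7,453,650.00 ÷ R$2,735,550.00 = 2.7247.

2.72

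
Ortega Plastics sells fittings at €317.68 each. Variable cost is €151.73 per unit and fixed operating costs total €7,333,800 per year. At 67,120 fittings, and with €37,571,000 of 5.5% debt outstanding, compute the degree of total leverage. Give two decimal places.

6.41

Total contribution margin = 67,120 × €165.95 = €11,138,564.00.
Operating income = contribution − fixed costs = €11,138,564.00 − €7,333,800 = €3,804,764.00. Interest = €2,066,405.00, so EBIT − I = €1,738,359.00.
Degree of total leverage = total CM / (EBIT − interest) = €11,138,564.00 / €1,738,359.00 = 6.4075.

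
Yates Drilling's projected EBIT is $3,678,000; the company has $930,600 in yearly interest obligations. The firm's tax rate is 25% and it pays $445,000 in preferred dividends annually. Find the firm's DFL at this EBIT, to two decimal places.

Annual interest charges come to $930,600.00.
Pre-tax preferred-dividend burden = $445,000 ÷ (1 − 0.25) = $593,333.33.
DFL = EBIT ÷ [EBIT − I − D_p/(1−t)] = $3,678,000 ÷ [$3,678,000 − $930,600.00 − $593,333.33] = $3,678,000 ÷ $2,154,066.67 = 1.7075.

1.71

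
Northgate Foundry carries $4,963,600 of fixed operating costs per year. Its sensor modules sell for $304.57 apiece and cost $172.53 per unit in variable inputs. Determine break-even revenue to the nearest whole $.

$11,449,285

CM per unit = $304.57 − $172.53 = $132.04; CM ratio = $132.04 / $304.57 = 0.4335.
Break-even sales = FC ÷ CM ratio = $4,963,600 × $304.57 / $132.04 = $11,449,285.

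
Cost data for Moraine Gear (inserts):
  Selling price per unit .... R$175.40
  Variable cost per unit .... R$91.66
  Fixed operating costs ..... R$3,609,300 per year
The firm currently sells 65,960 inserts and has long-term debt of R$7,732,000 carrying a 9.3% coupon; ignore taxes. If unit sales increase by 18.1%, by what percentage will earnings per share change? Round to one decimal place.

+83.7%

At 65,960 units, contribution = 65,960 × R$83.74 = R$5,523,490.40.
Subtracting fixed costs: EBIT = R$5,523,490.40 − R$3,609,300 = R$1,914,190.40.
Interest = R$719,076.00, so EBIT − I = R$1,195,114.40.
Degree of combined leverage = contribution ÷ (EBIT − I) = R$5,523,490.40 ÷ R$1,195,114.40 = 4.6217.
%ΔEPS = DCL × %ΔSales = 4.6217 × +18.1% = +83.7%.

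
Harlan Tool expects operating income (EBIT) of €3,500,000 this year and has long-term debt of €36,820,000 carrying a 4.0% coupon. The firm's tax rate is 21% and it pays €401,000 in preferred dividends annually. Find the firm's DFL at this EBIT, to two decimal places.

Interest = €1,472,800.00.
Preferred dividends grossed up pre-tax: €401,000 / (1 − 0.21) = €507,594.94.
DFL = EBIT ÷ [EBIT − I − D_p/(1−t)] = €3,500,000 ÷ [€3,500,000 − €1,472,800.00 − €507,594.94] = €3,500,000 ÷ €1,519,605.06 = 2.3032.

2.30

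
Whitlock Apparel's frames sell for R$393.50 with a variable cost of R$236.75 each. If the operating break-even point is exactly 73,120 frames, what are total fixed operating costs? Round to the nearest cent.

R$11,461,560.00

Contribution margin per unit = R$393.50 − R$236.75 = R$156.75.
Fixed costs = break-even units × CM = 73,120 × R$156.75 = R$11,461,560.00.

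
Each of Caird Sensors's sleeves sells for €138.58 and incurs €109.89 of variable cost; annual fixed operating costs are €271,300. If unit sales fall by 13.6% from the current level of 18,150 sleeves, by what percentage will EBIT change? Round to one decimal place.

Contribution at this volume is 18,150 × €28.69 = €520,723.50.
Subtracting fixed costs: EBIT = €520,723.50 − €271,300 = €249,423.50.
Degree of operating leverage = €520,723.50 / €249,423.50 = 2.0877.
Operating income changes by 2.0877 × -13.6% = -28.4%.

-28.4%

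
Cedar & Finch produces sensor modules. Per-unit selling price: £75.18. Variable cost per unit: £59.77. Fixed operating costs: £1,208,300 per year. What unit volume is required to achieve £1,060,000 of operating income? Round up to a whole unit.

Unit CM = price − variable cost = £75.18 − £59.77 = £15.41.
Required volume = (fixed costs + target profit) ÷ CM = (£1,208,300 + £1,060,000) ÷ £15.41 = 147,196.63, so 147,197 sensor modules.

147,197 sensor modules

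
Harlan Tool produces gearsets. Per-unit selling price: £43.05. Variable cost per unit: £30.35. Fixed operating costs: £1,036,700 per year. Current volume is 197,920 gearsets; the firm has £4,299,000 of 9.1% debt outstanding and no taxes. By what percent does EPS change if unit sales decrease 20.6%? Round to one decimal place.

At 197,920 units, contribution = 197,920 × £12.70 = £2,513,584.00.
Operating income = contribution − fixed costs = £2,513,584.00 − £1,036,700 = £1,476,884.00.
After interest of £391,209.00, pre-tax earnings = £1,085,675.00.
Degree of combined leverage = contribution ÷ (EBIT − I) = £2,513,584.00 ÷ £1,085,675.00 = 2.3152.
EPS therefore changes by 2.3152 × (-20.6%) = -47.7%.

-47.7%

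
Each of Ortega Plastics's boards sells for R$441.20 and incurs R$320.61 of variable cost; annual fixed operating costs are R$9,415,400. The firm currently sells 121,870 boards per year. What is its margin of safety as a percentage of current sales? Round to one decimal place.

35.9%

Unit CM = price − variable cost = R$441.20 − R$320.61 = R$120.59. Break-even units = R$9,415,400 ÷ R$120.59 = 78,077.78; break-even revenue = 78,077.78 × R$441.20 = R$34,447,918.40.
Current sales = 121,870 × R$441.20 = R$53,769,044.00.
Margin of safety = (R$53,769,044.00 − R$34,447,918.40) ÷ R$53,769,044.00 = 35.9%.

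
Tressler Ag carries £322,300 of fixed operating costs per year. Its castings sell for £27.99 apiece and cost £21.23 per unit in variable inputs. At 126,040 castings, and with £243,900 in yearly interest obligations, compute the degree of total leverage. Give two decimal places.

Total contribution margin = 126,040 × £6.76 = £852,030.40.
Operating income = contribution − fixed costs = £852,030.40 − £322,300 = £529,730.40. Interest = £243,900.00, so EBIT − I = £285,830.40.
Degree of total leverage = total CM / (EBIT − interest) = £852,030.40 / £285,830.40 = 2.9809.

2.98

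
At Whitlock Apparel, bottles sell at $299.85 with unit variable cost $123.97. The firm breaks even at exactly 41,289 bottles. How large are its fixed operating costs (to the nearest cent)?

Contribution margin per unit = $299.85 − $123.97 = $175.88.
Since BE = FC / CM, FC = 41,289 × $175.88 = $7,261,909.32.

$7,261,909.32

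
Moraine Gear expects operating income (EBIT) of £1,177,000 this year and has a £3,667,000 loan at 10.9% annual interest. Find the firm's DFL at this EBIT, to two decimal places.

Annual interest charges come to £399,703.00.
DFL = EBIT ÷ (EBIT − I) = £1,177,000 ÷ (£1,177,000 − £399,703.00) = £1,177,000 ÷ £777,297.00 = 1.5142.

1.51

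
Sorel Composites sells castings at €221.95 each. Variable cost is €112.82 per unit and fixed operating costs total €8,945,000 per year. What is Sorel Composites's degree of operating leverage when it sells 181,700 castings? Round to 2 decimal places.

1.82

At 181,700 units, contribution = 181,700 × €109.13 = €19,828,921.00.
Operating income = contribution − fixed costs = €19,828,921.00 − €8,945,000 = €10,883,921.00.
So DOL = total CM / EBIT = €19,828,921.00 / €10,883,921.00 = 1.8219.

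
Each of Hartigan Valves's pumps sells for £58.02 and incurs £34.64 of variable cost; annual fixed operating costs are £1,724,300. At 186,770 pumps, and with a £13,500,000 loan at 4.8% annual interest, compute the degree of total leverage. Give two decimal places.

Contribution at this volume is 186,770 × £23.38 = £4,366,682.60.
EBIT = £4,366,682.60 − £1,724,300 = £2,642,382.60. Interest = £648,000.00, so EBIT − I = £1,994,382.60.
Degree of total leverage = total CM / (EBIT − interest) = £4,366,682.60 / £1,994,382.60 = 2.1895.

2.19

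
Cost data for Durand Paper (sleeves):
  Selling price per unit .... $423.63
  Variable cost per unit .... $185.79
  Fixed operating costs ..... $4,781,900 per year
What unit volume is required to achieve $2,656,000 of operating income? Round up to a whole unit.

31,273 sleeves

Each unit contributes $423.63 − $185.79 = $237.84.
Required volume = (fixed costs + target profit) ÷ CM = ($4,781,900 + $2,656,000) ÷ $237.84 = 31,272.70, so 31,273 sleeves.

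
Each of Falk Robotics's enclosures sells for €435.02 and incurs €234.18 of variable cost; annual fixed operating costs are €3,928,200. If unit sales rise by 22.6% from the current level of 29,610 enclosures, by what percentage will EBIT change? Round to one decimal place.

Total contribution margin = 29,610 × €200.84 = €5,946,872.40.
EBIT = €5,946,872.40 − €3,928,200 = €2,018,672.40.
So DOL = total CM / EBIT = €5,946,872.40 / €2,018,672.40 = 2.9459.
So EBIT moves 2.9459 × (+22.6%) = +66.6%.

+66.6%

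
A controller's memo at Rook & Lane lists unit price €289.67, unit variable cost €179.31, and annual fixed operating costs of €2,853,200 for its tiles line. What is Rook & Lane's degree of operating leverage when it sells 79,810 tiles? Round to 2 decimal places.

Total contribution margin = 79,810 × €110.36 = €8,807,831.60.
Subtracting fixed costs: EBIT = €8,807,831.60 − €2,853,200 = €5,954,631.60.
DOL = contribution ÷ EBIT = €8,807,831.60 ÷ €5,954,631.60 = 1.4792.

1.48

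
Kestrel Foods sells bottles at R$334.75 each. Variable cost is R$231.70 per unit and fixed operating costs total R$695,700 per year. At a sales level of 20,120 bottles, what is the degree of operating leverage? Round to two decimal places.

1.50

At 20,120 units, contribution = 20,120 × R$103.05 = R$2,073,366.00.
EBIT = R$2,073,366.00 − R$695,700 = R$1,377,666.00.
So DOL = total CM / EBIT = R$2,073,366.00 / R$1,377,666.00 = 1.5050.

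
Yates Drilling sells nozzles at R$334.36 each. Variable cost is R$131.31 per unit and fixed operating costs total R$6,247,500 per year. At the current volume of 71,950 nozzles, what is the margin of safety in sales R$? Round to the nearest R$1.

Each unit contributes R$334.36 − R$131.31 = R$203.05. Break-even units = R$6,247,500 ÷ R$203.05 = 30,768.28; break-even revenue = 30,768.28 × R$334.36 = R$10,287,683.33.
Current sales = 71,950 × R$334.36 = R$24,057,202.00.
Margin of safety = R$24,057,202.00 − R$10,287,683.33 = R$13,769,519.

R$13,769,519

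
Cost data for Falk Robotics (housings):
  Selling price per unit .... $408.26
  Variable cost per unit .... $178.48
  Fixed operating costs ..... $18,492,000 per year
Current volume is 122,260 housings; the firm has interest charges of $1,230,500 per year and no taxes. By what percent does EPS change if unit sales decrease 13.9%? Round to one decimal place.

Contribution at this volume is 122,260 × $229.78 = $28,092,902.80.
Operating income = contribution − fixed costs = $28,092,902.80 − $18,492,000 = $9,600,902.80.
Interest = $1,230,500.00, so EBIT − I = $8,370,402.80.
Degree of combined leverage = contribution ÷ (EBIT − I) = $28,092,902.80 ÷ $8,370,402.80 = 3.3562.
%ΔEPS = DCL × %ΔSales = 3.3562 × -13.9% = -46.7%.

-46.7%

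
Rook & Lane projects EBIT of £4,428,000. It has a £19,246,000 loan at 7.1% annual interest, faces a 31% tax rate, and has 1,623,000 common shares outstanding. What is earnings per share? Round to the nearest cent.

£1.30

Interest = £1,366,466.00, so EBT = £4,428,000 − £1,366,466.00 = £3,061,534.00.
After tax at 31%: net income = £3,061,534.00 × 0.69 = £2,112,458.46.
EPS = £2,112,458.46 ÷ 1,623,000 = £1.30.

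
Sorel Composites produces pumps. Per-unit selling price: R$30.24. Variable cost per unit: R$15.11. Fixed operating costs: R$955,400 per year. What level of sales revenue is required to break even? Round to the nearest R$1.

Contribution margin per unit = R$30.24 − R$15.11 = R$15.13, a CM ratio of R$15.13 ÷ R$30.24 = 0.5003.
Break-even revenue = fixed costs × price ÷ CM = R$955,400 × R$30.24 ÷ R$15.13 = R$1,909,537.

R$1,909,537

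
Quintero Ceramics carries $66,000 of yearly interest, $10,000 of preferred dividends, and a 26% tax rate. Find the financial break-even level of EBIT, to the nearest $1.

Grossing the preferred dividend up to pre-tax terms: $10,000 / (1 − 0.26) = $13,513.51.
EPS = 0 when EBIT covers interest plus the pre-tax preferred burden: $66,000 + $13,513.51 = $79,513.51.

$79,514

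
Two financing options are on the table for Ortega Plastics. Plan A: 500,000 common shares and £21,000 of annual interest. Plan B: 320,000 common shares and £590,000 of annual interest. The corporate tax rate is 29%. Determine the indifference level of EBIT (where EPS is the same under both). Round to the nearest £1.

£1,601,556

At indifference, (EBIT − 21,000)(1 − t)/500,000 = (EBIT − 590,000)(1 − t)/320,000.
Cancelling (1 − t) and cross-multiplying: 320,000·(EBIT − 21,000) = 500,000·(EBIT − 590,000).
Solving, EBIT = (590,000·500,000 − 21,000·320,000) / (500,000 − 320,000) = 288,280,000,000 / 180,000 = 1,601,555.56.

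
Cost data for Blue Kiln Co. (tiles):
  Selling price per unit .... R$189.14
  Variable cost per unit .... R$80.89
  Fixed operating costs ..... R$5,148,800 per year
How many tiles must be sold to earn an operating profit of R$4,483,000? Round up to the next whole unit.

Contribution margin per unit = R$189.14 − R$80.89 = R$108.25.
Need Q such that Q × R$108.25 − R$5,148,800 = R$4,483,000, i.e. Q = R$9,631,800 / R$108.25 = 88,977.37 → 88,978.

88,978 tiles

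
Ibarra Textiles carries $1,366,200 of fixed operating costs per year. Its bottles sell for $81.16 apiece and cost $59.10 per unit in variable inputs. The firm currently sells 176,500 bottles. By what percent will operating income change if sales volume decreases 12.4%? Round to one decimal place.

At 176,500 units, contribution = 176,500 × $22.06 = $3,893,590.00.
EBIT = $3,893,590.00 − $1,366,200 = $2,527,390.00.
DOL = contribution ÷ EBIT = $3,893,590.00 ÷ $2,527,390.00 = 1.5406.
So EBIT moves 1.5406 × (-12.4%) = -19.1%.

-19.1%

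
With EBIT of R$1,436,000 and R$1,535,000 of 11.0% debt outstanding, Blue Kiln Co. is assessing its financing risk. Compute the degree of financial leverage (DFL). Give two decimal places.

1.13

Annual interest charges come to R$168,850.00.
Degree of financial leverage = EBIT / (EBIT − interest) = R$1,436,000 / R$1,267,150.00 = 1.1333.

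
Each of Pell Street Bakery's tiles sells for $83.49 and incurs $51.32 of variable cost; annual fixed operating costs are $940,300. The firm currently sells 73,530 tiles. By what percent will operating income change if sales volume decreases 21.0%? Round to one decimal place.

-34.9%

At 73,530 units, contribution = 73,530 × $32.17 = $2,365,460.10.
EBIT = $2,365,460.10 − $940,300 = $1,425,160.10.
So DOL = total CM / EBIT = $2,365,460.10 / $1,425,160.10 = 1.6598.
So EBIT moves 1.6598 × (-21.0%) = -34.9%.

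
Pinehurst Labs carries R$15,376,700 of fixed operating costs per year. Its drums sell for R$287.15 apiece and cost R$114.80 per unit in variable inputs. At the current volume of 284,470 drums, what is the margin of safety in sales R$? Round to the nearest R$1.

R$56,066,649

Each unit contributes R$287.15 − R$114.80 = R$172.35. Break-even units = R$15,376,700 ÷ R$172.35 = 89,217.87; break-even revenue = 89,217.87 × R$287.15 = R$25,618,911.55.
Current sales = 284,470 × R$287.15 = R$81,685,560.50.
Margin of safety = R$81,685,560.50 − R$25,618,911.55 = R$56,066,649.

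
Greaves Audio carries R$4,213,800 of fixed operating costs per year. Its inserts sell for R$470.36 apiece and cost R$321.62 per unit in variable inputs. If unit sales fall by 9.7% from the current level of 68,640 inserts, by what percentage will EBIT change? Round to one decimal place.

-16.5%

Contribution at this volume is 68,640 × R$148.74 = R$10,209,513.60.
Operating income = contribution − fixed costs = R$10,209,513.60 − R$4,213,800 = R$5,995,713.60.
Degree of operating leverage = R$10,209,513.60 / R$5,995,713.60 = 1.7028.
%ΔEBIT = DOL × %ΔSales = 1.7028 × -9.7% = -16.5%.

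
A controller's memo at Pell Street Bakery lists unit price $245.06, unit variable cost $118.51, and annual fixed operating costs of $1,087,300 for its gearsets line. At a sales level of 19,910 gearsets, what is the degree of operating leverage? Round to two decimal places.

Contribution at this volume is 19,910 × $126.55 = $2,519,610.50.
EBIT = $2,519,610.50 − $1,087,300 = $1,432,310.50.
So DOL = total CM / EBIT = $2,519,610.50 / $1,432,310.50 = 1.7591.

1.76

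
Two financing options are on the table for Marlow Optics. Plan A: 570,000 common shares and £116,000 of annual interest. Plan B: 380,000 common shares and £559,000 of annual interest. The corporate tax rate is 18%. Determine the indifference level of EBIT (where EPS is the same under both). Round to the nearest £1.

Set EPS_A = EPS_B: (EBIT − £116,000)(1 − 0.18) ÷ 570,000 = (EBIT − £559,000)(1 − 0.18) ÷ 380,000.
The (1 − t) factor cancels: (EBIT − 116,000) × 380,000 = (EBIT − 559,000) × 570,000.
Solving, EBIT = (559,000·570,000 − 116,000·380,000) / (570,000 − 380,000) = 274,550,000,000 / 190,000 = 1,445,000.00.

£1,445,000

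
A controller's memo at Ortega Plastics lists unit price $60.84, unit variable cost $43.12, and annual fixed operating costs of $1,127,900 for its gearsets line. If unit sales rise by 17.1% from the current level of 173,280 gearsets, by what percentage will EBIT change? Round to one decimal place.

+27.0%

Contribution at this volume is 173,280 × $17.72 = $3,070,521.60.
Operating income = contribution − fixed costs = $3,070,521.60 − $1,127,900 = $1,942,621.60.
DOL = contribution ÷ EBIT = $3,070,521.60 ÷ $1,942,621.60 = 1.5806.
%ΔEBIT = DOL × %ΔSales = 1.5806 × +17.1% = +27.0%.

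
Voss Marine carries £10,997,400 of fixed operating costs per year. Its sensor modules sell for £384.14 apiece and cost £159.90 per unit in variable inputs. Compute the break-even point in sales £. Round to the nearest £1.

CM per unit = £384.14 − £159.90 = £224.24; CM ratio = £224.24 / £384.14 = 0.5837.
Break-even revenue = fixed costs × price ÷ CM = £10,997,400 × £384.14 ÷ £224.24 = £18,839,374.

£18,839,374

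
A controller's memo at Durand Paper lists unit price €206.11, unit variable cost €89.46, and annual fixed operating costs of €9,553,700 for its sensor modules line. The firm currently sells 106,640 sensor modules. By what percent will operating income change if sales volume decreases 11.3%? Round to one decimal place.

Contribution at this volume is 106,640 × €116.65 = €12,439,556.00.
Operating income = contribution − fixed costs = €12,439,556.00 − €9,553,700 = €2,885,856.00.
So DOL = total CM / EBIT = €12,439,556.00 / €2,885,856.00 = 4.3105.
Operating income changes by 4.3105 × -11.3% = -48.7%.

-48.7%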